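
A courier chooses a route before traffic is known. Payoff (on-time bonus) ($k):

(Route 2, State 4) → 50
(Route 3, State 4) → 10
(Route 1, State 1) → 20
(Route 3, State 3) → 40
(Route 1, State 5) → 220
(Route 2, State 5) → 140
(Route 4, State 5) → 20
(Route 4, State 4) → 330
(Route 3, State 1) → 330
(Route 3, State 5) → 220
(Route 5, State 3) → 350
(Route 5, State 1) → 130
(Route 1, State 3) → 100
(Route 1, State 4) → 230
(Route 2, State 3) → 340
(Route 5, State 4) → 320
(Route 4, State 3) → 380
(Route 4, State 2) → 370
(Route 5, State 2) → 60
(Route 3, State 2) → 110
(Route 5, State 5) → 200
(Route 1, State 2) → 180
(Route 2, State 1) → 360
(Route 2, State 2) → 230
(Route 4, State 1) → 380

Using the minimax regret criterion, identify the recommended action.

Column bests: State 1=380, State 2=370, State 3=380, State 4=330, State 5=220.
Route 1 regrets: 360, 190, 280, 100, 0 → max 360
Route 2 regrets: 20, 140, 40, 280, 80 → max 280
Route 3 regrets: 50, 260, 340, 320, 0 → max 340
Route 4 regrets: 0, 0, 0, 0, 200 → max 200
Route 5 regrets: 250, 310, 30, 10, 20 → max 310
Smallest max regret = 200 → Route 4.

Route 4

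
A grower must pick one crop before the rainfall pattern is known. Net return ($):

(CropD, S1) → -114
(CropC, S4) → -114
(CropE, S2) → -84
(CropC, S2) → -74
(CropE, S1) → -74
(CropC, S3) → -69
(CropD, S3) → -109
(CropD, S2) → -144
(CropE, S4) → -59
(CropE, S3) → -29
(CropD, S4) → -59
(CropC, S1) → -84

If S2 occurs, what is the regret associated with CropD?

Best payoff under S2 is -74.
Regret = -74 − (-144) = 70.

70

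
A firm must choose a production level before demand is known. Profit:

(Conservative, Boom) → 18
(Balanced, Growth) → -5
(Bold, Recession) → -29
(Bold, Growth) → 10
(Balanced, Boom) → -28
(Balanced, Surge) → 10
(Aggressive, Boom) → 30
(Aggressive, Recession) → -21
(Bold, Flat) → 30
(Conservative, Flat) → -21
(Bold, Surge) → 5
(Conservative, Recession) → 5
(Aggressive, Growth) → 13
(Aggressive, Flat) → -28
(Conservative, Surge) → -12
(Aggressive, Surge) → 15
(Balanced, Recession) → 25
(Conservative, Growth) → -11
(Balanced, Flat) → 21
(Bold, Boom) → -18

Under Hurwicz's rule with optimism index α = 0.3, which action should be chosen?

Conservative: 0.3·18 + 0.7·(-21) = -9.3
Balanced: 0.3·25 + 0.7·(-28) = -12.1
Aggressive: 0.3·30 + 0.7·(-28) = -10.6
Bold: 0.3·30 + 0.7·(-29) = -11.3
Highest Hurwicz score = -9.3 → Conservative.

Conservative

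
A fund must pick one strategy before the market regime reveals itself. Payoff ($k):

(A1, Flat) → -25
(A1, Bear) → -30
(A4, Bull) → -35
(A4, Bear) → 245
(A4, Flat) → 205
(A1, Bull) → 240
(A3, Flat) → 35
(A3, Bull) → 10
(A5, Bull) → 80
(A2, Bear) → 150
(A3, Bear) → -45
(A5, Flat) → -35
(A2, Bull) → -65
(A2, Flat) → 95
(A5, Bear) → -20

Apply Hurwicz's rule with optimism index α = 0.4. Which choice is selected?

A1

A1: 0.4·240 + 0.6·(-30) = 78
A2: 0.4·150 + 0.6·(-65) = 21
A3: 0.4·35 + 0.6·(-45) = -13
A4: 0.4·245 + 0.6·(-35) = 77
A5: 0.4·80 + 0.6·(-35) = 11
Highest Hurwicz score = 78 → A1.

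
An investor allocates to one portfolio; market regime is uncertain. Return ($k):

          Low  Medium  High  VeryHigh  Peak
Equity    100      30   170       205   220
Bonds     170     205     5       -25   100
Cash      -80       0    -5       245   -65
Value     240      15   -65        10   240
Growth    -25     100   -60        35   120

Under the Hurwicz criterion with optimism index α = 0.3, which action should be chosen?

Equity: 0.3·220 + 0.7·30 = 87
Bonds: 0.3·205 + 0.7·(-25) = 44
Cash: 0.3·245 + 0.7·(-80) = 17.5
Value: 0.3·240 + 0.7·(-65) = 26.5
Growth: 0.3·120 + 0.7·(-60) = -6
Highest Hurwicz score = 87 → Equity.

Equity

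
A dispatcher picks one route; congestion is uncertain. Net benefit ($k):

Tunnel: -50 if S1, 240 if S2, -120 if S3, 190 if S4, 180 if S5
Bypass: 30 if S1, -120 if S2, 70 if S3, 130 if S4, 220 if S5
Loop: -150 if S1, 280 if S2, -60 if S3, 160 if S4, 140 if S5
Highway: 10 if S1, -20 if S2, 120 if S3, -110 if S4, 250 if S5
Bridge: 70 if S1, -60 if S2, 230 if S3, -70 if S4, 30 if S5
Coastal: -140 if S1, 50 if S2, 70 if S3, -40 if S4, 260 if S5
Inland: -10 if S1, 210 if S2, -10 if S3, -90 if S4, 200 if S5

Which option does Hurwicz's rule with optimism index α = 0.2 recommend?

Tunnel: 0.2·240 + 0.8·(-120) = -48
Bypass: 0.2·220 + 0.8·(-120) = -52
Loop: 0.2·280 + 0.8·(-150) = -64
Highway: 0.2·250 + 0.8·(-110) = -38
Bridge: 0.2·230 + 0.8·(-70) = -10
Coastal: 0.2·260 + 0.8·(-140) = -60
Inland: 0.2·210 + 0.8·(-90) = -30
Highest Hurwicz score = -10 → Bridge.

Bridge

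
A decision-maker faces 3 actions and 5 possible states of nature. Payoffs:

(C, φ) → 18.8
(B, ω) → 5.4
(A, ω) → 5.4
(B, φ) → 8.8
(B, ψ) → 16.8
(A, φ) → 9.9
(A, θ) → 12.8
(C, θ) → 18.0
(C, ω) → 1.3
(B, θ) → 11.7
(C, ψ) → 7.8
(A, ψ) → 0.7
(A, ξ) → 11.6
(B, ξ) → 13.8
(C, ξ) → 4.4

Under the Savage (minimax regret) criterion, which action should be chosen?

Column bests: θ=18.0, φ=18.8, ψ=16.8, ω=5.4, ξ=13.8.
A regrets: 5.2, 8.9, 16.1, 0.0, 2.2 → max 16.1
B regrets: 6.3, 10.0, 0.0, 0.0, 0.0 → max 10.0
C regrets: 0.0, 0.0, 9.0, 4.1, 9.4 → max 9.4
Smallest max regret = 9.4 → C.

C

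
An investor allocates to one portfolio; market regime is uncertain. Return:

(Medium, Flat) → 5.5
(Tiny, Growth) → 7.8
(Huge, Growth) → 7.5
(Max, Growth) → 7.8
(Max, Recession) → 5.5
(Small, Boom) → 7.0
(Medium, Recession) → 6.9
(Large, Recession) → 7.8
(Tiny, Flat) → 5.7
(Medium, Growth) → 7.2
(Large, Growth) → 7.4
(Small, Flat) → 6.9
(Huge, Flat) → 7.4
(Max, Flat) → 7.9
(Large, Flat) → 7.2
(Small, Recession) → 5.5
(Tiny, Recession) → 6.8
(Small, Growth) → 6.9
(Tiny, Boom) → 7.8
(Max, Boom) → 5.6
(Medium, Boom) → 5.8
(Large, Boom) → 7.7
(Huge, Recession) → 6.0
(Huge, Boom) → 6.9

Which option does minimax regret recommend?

Large

Column bests: Recession=7.8, Flat=7.9, Growth=7.8, Boom=7.8.
Tiny regrets: 1.0, 2.2, 0.0, 0.0 → max 2.2
Small regrets: 2.3, 1.0, 0.9, 0.8 → max 2.3
Medium regrets: 0.9, 2.4, 0.6, 2.0 → max 2.4
Large regrets: 0.0, 0.7, 0.4, 0.1 → max 0.7
Huge regrets: 1.8, 0.5, 0.3, 0.9 → max 1.8
Max regrets: 2.3, 0.0, 0.0, 2.2 → max 2.3
Smallest max regret = 0.7 → Large.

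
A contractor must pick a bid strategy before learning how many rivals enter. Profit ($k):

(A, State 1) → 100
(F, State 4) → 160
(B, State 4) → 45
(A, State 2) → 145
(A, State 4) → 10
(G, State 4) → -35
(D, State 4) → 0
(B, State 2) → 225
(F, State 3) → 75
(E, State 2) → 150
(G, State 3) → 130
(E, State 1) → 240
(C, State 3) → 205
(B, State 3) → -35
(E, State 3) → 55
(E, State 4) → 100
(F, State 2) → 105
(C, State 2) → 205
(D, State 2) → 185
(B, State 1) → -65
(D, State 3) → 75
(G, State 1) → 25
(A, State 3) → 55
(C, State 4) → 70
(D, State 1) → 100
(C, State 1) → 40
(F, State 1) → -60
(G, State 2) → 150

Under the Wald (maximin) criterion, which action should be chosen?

Row minima: A=10, B=-65, C=40, D=0, E=55, F=-60, G=-35
Best worst-case = 55 → E.

E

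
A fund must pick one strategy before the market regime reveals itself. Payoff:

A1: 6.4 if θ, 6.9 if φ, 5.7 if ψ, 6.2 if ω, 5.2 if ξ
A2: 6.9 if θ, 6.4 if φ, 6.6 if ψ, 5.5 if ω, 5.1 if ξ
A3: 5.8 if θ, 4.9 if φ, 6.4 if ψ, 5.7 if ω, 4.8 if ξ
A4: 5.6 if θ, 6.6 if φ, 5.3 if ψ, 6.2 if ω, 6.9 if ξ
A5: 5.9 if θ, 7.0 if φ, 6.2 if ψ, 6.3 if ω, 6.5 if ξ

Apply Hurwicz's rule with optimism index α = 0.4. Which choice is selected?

A5

A1: 0.4·6.9 + 0.6·5.2 = 5.88
A2: 0.4·6.9 + 0.6·5.1 = 5.82
A3: 0.4·6.4 + 0.6·4.8 = 5.44
A4: 0.4·6.9 + 0.6·5.3 = 5.94
A5: 0.4·7.0 + 0.6·5.9 = 6.34
Highest Hurwicz score = 6.34 → A5.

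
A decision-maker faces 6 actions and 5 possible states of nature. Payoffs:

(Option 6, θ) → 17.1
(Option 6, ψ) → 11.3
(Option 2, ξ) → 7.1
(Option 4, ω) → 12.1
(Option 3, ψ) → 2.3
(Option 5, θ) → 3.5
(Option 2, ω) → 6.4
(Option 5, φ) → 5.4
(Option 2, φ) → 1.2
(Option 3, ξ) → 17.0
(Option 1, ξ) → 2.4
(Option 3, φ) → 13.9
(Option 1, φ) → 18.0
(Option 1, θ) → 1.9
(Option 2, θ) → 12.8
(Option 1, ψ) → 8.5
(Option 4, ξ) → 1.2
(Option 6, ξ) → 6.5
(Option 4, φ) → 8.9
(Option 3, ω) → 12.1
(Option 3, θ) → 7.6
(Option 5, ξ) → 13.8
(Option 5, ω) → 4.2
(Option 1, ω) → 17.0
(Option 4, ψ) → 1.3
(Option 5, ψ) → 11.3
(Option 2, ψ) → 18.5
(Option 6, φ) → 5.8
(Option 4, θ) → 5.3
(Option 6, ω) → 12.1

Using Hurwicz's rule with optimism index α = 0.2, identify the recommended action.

Option 1: 0.2·18.0 + 0.8·1.9 = 5.12
Option 2: 0.2·18.5 + 0.8·1.2 = 4.66
Option 3: 0.2·17.0 + 0.8·2.3 = 5.24
Option 4: 0.2·12.1 + 0.8·1.2 = 3.38
Option 5: 0.2·13.8 + 0.8·3.5 = 5.56
Option 6: 0.2·17.1 + 0.8·5.8 = 8.06
Highest Hurwicz score = 8.06 → Option 6.

Option 6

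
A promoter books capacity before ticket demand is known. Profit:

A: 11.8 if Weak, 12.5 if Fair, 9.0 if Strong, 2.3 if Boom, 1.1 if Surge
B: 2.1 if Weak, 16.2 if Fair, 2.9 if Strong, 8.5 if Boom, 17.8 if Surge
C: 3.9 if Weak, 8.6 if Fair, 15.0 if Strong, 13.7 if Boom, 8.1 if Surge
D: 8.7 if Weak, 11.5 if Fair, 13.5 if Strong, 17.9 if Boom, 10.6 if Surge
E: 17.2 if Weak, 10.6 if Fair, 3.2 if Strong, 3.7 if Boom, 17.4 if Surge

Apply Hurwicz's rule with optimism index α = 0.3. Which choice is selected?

D

A: 0.3·12.5 + 0.7·1.1 = 4.52
B: 0.3·17.8 + 0.7·2.1 = 6.81
C: 0.3·15.0 + 0.7·3.9 = 7.23
D: 0.3·17.9 + 0.7·8.7 = 11.46
E: 0.3·17.4 + 0.7·3.2 = 7.46
Highest Hurwicz score = 11.46 → D.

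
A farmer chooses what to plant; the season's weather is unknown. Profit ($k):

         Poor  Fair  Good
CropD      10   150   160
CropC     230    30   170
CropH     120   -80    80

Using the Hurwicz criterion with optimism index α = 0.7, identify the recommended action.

CropC

CropD: 0.7·160 + 0.3·10 = 115
CropC: 0.7·230 + 0.3·30 = 170
CropH: 0.7·120 + 0.3·(-80) = 60
Highest Hurwicz score = 170 → CropC.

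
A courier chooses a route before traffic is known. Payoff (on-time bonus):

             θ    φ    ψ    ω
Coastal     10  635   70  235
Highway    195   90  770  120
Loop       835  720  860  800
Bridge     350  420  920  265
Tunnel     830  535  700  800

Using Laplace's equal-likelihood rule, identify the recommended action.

Loop

Row averages: Coastal=237.5, Highway=293.75, Loop=803.75, Bridge=488.75, Tunnel=716.25
Highest average = 803.75 → Loop.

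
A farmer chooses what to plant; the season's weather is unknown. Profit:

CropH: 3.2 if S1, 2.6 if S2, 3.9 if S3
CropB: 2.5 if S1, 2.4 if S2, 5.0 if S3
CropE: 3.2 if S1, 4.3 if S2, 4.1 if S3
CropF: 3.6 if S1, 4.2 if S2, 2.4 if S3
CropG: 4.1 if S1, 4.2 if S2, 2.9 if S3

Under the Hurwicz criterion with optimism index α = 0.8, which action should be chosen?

CropH: 0.8·3.9 + 0.2·2.6 = 3.64
CropB: 0.8·5.0 + 0.2·2.4 = 4.48
CropE: 0.8·4.3 + 0.2·3.2 = 4.08
CropF: 0.8·4.2 + 0.2·2.4 = 3.84
CropG: 0.8·4.2 + 0.2·2.9 = 3.94
Highest Hurwicz score = 4.48 → CropB.

CropB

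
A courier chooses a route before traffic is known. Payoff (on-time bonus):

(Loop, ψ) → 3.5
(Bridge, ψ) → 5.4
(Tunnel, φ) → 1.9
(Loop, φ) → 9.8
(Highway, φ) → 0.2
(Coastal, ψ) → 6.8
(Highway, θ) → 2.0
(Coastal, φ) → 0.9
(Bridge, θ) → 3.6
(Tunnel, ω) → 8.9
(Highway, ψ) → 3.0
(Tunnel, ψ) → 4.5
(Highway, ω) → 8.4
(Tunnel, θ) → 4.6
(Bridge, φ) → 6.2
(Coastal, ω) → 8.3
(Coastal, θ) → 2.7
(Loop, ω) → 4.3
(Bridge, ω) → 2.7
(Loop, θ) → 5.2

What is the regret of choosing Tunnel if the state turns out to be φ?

Best payoff under φ is 9.8.
Regret = 9.8 − 1.9 = 7.9.

7.9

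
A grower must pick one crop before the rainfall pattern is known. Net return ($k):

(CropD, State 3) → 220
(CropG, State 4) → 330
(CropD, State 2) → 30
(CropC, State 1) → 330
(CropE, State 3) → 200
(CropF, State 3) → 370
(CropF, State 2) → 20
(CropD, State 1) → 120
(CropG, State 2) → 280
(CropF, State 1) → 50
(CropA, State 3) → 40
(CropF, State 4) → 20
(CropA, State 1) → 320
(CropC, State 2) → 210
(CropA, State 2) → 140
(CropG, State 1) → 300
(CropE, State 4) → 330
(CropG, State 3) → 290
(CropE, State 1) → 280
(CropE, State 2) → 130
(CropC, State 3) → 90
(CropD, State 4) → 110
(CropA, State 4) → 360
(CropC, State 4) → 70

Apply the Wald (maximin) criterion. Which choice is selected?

CropG

Row minima: CropE=130, CropA=40, CropC=70, CropG=280, CropD=30, CropF=20
Best worst-case = 280 → CropG.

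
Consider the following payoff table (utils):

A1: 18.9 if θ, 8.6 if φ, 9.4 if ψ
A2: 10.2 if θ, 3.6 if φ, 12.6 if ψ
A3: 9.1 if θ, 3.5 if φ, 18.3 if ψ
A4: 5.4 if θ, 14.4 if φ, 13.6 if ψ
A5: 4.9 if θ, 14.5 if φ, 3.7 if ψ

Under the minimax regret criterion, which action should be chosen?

Column bests: θ=18.9, φ=14.5, ψ=18.3.
A1 regrets: 0.0, 5.9, 8.9 → max 8.9
A2 regrets: 8.7, 10.9, 5.7 → max 10.9
A3 regrets: 9.8, 11.0, 0.0 → max 11.0
A4 regrets: 13.5, 0.1, 4.7 → max 13.5
A5 regrets: 14.0, 0.0, 14.6 → max 14.6
Smallest max regret = 8.9 → A1.

A1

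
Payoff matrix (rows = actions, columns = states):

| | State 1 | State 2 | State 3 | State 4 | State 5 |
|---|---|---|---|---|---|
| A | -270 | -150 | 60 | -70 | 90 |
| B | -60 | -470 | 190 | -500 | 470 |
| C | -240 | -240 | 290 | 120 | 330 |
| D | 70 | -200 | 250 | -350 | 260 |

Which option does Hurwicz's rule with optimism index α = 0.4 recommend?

A: 0.4·90 + 0.6·(-270) = -126
B: 0.4·470 + 0.6·(-500) = -112
C: 0.4·330 + 0.6·(-240) = -12
D: 0.4·260 + 0.6·(-350) = -106
Highest Hurwicz score = -12 → C.

C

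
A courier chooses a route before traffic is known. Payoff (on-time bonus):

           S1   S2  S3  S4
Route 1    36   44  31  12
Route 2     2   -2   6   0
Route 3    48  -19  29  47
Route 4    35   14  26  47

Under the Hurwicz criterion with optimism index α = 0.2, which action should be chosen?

Route 1: 0.2·44 + 0.8·12 = 18.4
Route 2: 0.2·6 + 0.8·(-2) = -0.4
Route 3: 0.2·48 + 0.8·(-19) = -5.6
Route 4: 0.2·47 + 0.8·14 = 20.6
Highest Hurwicz score = 20.6 → Route 4.

Route 4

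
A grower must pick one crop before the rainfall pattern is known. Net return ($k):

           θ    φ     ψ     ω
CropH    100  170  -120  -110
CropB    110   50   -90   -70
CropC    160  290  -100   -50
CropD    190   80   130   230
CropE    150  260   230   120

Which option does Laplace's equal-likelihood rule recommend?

Row averages: CropH=10, CropB=0, CropC=75, CropD=157.5, CropE=190
Highest average = 190 → CropE.

CropE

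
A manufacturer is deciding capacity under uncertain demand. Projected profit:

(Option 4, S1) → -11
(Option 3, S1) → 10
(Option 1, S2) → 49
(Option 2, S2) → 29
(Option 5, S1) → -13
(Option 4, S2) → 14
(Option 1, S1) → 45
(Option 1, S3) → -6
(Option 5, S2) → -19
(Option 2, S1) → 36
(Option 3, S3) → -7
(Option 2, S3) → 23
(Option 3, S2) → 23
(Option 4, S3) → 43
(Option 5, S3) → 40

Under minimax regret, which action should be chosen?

Option 2

Column bests: S1=45, S2=49, S3=43.
Option 1 regrets: 0, 0, 49 → max 49
Option 2 regrets: 9, 20, 20 → max 20
Option 3 regrets: 35, 26, 50 → max 50
Option 4 regrets: 56, 35, 0 → max 56
Option 5 regrets: 58, 68, 3 → max 68
Smallest max regret = 20 → Option 2.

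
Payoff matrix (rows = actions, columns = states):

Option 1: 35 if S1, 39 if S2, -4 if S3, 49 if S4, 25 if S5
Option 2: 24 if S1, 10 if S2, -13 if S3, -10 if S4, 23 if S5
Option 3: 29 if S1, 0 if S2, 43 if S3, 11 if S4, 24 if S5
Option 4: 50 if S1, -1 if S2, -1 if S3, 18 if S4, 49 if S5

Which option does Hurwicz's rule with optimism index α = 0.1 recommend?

Option 3

Option 1: 0.1·49 + 0.9·(-4) = 1.3
Option 2: 0.1·24 + 0.9·(-13) = -9.3
Option 3: 0.1·43 + 0.9·0 = 4.3
Option 4: 0.1·50 + 0.9·(-1) = 4.1
Highest Hurwicz score = 4.3 → Option 3.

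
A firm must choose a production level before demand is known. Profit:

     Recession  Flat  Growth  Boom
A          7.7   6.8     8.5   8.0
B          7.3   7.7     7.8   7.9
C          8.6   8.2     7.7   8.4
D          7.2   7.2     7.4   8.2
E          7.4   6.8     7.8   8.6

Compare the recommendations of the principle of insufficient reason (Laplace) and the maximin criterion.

Row averages: A=7.75, B=7.675, C=8.225, D=7.5, E=7.65
Highest average = 8.225 → C.
Row minima: A=6.8, B=7.3, C=7.7, D=7.2, E=6.8
Best worst-case = 7.7 → C.

laplace → C; maximin → C (agree)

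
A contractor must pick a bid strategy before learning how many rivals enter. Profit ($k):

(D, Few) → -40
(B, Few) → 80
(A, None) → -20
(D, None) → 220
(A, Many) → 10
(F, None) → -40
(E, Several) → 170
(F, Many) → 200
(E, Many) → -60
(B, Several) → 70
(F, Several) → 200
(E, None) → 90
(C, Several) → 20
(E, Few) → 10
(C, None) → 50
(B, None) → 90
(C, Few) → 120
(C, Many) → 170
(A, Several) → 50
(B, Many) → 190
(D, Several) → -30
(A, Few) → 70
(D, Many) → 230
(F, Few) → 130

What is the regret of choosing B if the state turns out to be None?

130

Best payoff under None is 220.
Regret = 220 − 90 = 130.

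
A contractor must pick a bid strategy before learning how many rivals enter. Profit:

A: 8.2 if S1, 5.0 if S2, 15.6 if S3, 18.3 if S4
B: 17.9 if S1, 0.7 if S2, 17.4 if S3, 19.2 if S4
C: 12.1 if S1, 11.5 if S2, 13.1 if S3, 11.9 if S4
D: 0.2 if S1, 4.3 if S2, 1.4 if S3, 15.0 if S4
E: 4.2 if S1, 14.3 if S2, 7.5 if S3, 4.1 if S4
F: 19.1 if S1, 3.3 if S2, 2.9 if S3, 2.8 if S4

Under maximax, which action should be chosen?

Row maxima: A=18.3, B=19.2, C=13.1, D=15.0, E=14.3, F=19.1
Best best-case = 19.2 → B.

B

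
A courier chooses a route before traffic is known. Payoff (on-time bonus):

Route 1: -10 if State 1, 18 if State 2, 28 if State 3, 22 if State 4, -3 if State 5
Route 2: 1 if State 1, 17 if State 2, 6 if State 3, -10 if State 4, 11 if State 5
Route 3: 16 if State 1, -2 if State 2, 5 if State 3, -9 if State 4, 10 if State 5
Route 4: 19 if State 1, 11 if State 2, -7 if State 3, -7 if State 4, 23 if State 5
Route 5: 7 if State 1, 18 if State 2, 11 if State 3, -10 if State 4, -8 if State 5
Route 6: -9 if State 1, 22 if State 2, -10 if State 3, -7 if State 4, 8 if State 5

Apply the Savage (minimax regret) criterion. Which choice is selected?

Column bests: State 1=19, State 2=22, State 3=28, State 4=22, State 5=23.
Route 1 regrets: 29, 4, 0, 0, 26 → max 29
Route 2 regrets: 18, 5, 22, 32, 12 → max 32
Route 3 regrets: 3, 24, 23, 31, 13 → max 31
Route 4 regrets: 0, 11, 35, 29, 0 → max 35
Route 5 regrets: 12, 4, 17, 32, 31 → max 32
Route 6 regrets: 28, 0, 38, 29, 15 → max 38
Smallest max regret = 29 → Route 1.

Route 1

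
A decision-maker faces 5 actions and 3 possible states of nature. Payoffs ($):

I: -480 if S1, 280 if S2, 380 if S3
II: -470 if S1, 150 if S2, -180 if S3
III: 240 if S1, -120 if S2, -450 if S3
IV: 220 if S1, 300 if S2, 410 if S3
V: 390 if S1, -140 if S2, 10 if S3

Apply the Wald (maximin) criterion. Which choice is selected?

IV

Row minima: I=-480, II=-470, III=-450, IV=220, V=-140
Best worst-case = 220 → IV.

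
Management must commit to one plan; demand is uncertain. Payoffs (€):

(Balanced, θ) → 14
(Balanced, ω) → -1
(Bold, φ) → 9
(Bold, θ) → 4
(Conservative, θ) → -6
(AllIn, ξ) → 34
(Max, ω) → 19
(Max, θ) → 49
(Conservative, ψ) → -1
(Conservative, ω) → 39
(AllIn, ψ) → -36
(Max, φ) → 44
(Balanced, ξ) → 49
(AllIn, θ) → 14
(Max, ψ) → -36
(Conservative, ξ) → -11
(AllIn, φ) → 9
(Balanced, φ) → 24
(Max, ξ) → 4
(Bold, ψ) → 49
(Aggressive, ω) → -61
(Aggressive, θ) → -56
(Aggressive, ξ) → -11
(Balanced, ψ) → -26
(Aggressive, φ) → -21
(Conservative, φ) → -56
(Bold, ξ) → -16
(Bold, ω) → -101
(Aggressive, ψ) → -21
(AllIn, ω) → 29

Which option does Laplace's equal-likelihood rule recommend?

Row averages: Conservative=-7, Balanced=12, Aggressive=-34, Bold=-11, AllIn=10, Max=16
Highest average = 16 → Max.

Max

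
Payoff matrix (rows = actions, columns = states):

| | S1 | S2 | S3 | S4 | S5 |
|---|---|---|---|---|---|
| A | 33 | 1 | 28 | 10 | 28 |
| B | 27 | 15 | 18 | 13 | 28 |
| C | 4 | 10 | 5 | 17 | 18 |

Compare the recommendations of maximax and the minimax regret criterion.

Row maxima: A=33, B=28, C=18
Best best-case = 33 → A.
Column bests: S1=33, S2=15, S3=28, S4=17, S5=28.
A regrets: 0, 14, 0, 7, 0 → max 14
B regrets: 6, 0, 10, 4, 0 → max 10
C regrets: 29, 5, 23, 0, 10 → max 29
Smallest max regret = 10 → B.

maximax → A; minimax regret → B (disagree)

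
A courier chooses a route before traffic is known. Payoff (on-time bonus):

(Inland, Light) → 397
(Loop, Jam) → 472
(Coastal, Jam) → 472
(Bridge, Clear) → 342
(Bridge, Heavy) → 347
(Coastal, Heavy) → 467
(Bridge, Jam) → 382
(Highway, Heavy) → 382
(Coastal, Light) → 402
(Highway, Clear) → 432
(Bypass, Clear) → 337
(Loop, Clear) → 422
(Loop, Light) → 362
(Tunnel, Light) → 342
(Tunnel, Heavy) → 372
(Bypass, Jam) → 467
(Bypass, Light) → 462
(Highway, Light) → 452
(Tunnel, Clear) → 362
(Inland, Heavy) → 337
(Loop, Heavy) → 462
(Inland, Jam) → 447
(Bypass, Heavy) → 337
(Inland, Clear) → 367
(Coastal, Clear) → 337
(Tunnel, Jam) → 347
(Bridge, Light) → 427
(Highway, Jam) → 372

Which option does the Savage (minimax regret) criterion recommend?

Column bests: Clear=432, Light=462, Heavy=467, Jam=472.
Bypass regrets: 95, 0, 130, 5 → max 130
Bridge regrets: 90, 35, 120, 90 → max 120
Tunnel regrets: 70, 120, 95, 125 → max 125
Highway regrets: 0, 10, 85, 100 → max 100
Inland regrets: 65, 65, 130, 25 → max 130
Loop regrets: 10, 100, 5, 0 → max 100
Coastal regrets: 95, 60, 0, 0 → max 95
Smallest max regret = 95 → Coastal.

Coastal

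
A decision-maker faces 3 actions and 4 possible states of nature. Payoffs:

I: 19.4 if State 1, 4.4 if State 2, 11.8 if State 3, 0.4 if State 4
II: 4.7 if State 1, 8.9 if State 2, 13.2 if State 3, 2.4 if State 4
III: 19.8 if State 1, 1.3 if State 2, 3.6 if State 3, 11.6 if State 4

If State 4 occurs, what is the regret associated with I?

Best payoff under State 4 is 11.6.
Regret = 11.6 − 0.4 = 11.2.

11.2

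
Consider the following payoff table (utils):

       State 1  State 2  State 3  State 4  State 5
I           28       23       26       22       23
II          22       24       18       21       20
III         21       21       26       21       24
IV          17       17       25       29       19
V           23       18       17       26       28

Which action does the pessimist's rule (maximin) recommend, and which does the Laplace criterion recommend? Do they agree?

Row minima: I=22, II=18, III=21, IV=17, V=17
Best worst-case = 22 → I.
Row averages: I=24.4, II=21, III=22.6, IV=21.4, V=22.4
Highest average = 24.4 → I.

maximin → I; laplace → I (agree)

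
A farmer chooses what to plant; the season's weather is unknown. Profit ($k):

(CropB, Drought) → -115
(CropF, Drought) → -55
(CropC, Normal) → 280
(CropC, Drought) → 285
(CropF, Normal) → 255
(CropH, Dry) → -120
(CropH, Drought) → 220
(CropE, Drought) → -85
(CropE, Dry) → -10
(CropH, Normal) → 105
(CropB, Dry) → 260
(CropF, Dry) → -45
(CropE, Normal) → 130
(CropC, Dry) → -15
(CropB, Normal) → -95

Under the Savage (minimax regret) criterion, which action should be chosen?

CropC

Column bests: Drought=285, Dry=260, Normal=280.
CropF regrets: 340, 305, 25 → max 340
CropH regrets: 65, 380, 175 → max 380
CropE regrets: 370, 270, 150 → max 370
CropB regrets: 400, 0, 375 → max 400
CropC regrets: 0, 275, 0 → max 275
Smallest max regret = 275 → CropC.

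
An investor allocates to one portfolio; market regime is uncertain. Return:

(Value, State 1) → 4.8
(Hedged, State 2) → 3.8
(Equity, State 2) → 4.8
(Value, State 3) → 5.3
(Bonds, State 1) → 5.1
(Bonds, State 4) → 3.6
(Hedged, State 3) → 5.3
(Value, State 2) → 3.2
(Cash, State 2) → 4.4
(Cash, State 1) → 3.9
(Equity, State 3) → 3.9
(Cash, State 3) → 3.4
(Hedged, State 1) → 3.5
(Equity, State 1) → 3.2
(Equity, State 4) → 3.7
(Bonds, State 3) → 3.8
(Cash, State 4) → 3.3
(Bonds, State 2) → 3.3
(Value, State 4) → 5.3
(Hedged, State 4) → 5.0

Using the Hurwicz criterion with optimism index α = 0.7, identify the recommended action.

Hedged

Bonds: 0.7·5.1 + 0.3·3.3 = 4.56
Equity: 0.7·4.8 + 0.3·3.2 = 4.32
Hedged: 0.7·5.3 + 0.3·3.5 = 4.76
Cash: 0.7·4.4 + 0.3·3.3 = 4.07
Value: 0.7·5.3 + 0.3·3.2 = 4.67
Highest Hurwicz score = 4.76 → Hedged.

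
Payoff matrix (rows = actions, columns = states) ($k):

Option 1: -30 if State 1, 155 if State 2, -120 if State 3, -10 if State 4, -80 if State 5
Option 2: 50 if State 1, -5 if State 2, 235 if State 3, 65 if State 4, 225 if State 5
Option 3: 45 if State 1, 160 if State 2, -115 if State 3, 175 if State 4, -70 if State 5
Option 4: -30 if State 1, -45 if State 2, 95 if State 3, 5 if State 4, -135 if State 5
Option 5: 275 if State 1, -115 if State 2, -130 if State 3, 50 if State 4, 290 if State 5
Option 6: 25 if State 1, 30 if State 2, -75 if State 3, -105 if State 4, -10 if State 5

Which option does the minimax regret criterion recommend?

Option 2

Column bests: State 1=275, State 2=160, State 3=235, State 4=175, State 5=290.
Option 1 regrets: 305, 5, 355, 185, 370 → max 370
Option 2 regrets: 225, 165, 0, 110, 65 → max 225
Option 3 regrets: 230, 0, 350, 0, 360 → max 360
Option 4 regrets: 305, 205, 140, 170, 425 → max 425
Option 5 regrets: 0, 275, 365, 125, 0 → max 365
Option 6 regrets: 250, 130, 310, 280, 300 → max 310
Smallest max regret = 225 → Option 2.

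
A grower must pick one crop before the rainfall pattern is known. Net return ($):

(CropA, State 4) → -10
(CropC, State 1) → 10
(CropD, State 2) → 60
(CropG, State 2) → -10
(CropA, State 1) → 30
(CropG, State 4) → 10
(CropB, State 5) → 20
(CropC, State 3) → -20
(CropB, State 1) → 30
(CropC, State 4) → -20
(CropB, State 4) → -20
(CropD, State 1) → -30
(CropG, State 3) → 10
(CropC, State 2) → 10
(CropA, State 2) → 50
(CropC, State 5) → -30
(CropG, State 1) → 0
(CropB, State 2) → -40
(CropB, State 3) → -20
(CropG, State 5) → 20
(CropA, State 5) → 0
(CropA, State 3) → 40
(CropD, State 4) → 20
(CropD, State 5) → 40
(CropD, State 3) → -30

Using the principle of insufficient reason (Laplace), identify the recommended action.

CropA

Row averages: CropC=-10, CropG=6, CropD=12, CropB=-6, CropA=22
Highest average = 22 → CropA.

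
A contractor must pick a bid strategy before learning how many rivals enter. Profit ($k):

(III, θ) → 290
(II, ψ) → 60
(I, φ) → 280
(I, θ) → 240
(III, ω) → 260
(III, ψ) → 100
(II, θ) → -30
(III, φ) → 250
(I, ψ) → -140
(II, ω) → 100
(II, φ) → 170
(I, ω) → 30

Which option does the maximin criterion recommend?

III

Row minima: I=-140, II=-30, III=100
Best worst-case = 100 → III.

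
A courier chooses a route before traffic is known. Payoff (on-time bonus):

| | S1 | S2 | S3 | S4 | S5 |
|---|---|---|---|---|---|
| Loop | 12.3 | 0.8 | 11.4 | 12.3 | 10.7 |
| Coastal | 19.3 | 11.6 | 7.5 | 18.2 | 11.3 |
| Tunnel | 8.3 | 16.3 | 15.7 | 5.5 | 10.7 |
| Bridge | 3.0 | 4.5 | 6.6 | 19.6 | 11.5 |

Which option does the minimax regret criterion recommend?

Coastal

Column bests: S1=19.3, S2=16.3, S3=15.7, S4=19.6, S5=11.5.
Loop regrets: 7.0, 15.5, 4.3, 7.3, 0.8 → max 15.5
Coastal regrets: 0.0, 4.7, 8.2, 1.4, 0.2 → max 8.2
Tunnel regrets: 11.0, 0.0, 0.0, 14.1, 0.8 → max 14.1
Bridge regrets: 16.3, 11.8, 9.1, 0.0, 0.0 → max 16.3
Smallest max regret = 8.2 → Coastal.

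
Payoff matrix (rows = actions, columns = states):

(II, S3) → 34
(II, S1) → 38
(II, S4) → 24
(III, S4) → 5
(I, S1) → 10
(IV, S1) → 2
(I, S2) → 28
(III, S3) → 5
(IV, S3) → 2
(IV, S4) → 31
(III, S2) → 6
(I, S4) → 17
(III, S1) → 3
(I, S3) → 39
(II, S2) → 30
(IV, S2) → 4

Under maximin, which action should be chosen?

Row minima: I=10, II=24, III=3, IV=2
Best worst-case = 24 → II.

II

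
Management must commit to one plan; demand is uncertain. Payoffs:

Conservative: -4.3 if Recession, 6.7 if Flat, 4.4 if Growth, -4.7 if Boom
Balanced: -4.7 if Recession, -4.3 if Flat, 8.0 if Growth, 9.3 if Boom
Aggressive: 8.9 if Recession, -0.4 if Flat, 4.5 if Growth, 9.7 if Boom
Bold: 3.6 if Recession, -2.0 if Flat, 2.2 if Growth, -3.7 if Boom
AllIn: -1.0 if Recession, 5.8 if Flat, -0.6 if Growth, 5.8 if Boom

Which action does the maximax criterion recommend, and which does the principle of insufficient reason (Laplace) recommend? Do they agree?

Row maxima: Conservative=6.7, Balanced=9.3, Aggressive=9.7, Bold=3.6, AllIn=5.8
Best best-case = 9.7 → Aggressive.
Row averages: Conservative=0.525, Balanced=2.075, Aggressive=5.675, Bold=0.025, AllIn=2.5
Highest average = 5.675 → Aggressive.

maximax → Aggressive; laplace → Aggressive (agree)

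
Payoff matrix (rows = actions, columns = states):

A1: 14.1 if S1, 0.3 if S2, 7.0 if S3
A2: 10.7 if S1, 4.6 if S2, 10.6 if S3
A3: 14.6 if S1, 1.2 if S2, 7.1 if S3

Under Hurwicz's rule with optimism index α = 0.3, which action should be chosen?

A2

A1: 0.3·14.1 + 0.7·0.3 = 4.44
A2: 0.3·10.7 + 0.7·4.6 = 6.43
A3: 0.3·14.6 + 0.7·1.2 = 5.22
Highest Hurwicz score = 6.43 → A2.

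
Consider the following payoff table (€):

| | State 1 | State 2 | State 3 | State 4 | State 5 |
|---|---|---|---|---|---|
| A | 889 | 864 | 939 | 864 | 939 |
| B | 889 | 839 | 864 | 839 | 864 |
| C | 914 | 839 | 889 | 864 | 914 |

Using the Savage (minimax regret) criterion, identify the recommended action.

A

Column bests: State 1=914, State 2=864, State 3=939, State 4=864, State 5=939.
A regrets: 25, 0, 0, 0, 0 → max 25
B regrets: 25, 25, 75, 25, 75 → max 75
C regrets: 0, 25, 50, 0, 25 → max 50
Smallest max regret = 25 → A.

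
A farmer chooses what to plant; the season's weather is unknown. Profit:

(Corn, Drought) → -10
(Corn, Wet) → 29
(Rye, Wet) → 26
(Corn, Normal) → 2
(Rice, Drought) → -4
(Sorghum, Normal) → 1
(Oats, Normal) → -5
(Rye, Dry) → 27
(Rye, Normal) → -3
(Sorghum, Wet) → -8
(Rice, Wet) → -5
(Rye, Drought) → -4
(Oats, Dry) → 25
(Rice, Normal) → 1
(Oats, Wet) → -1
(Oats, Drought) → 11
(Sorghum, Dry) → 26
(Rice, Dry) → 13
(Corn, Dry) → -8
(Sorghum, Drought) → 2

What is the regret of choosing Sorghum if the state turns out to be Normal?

1

Best payoff under Normal is 2.
Regret = 2 − 1 = 1.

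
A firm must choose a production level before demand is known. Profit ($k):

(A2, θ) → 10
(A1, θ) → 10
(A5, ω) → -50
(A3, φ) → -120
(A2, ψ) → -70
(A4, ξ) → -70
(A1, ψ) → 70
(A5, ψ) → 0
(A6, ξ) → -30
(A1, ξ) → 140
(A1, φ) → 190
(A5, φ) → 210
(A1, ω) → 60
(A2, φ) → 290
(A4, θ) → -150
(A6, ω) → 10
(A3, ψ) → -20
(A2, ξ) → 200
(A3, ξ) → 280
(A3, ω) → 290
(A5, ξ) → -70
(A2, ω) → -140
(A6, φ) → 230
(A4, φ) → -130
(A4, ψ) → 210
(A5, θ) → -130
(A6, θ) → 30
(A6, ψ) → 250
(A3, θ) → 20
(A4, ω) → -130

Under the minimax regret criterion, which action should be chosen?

A1

Column bests: θ=30, φ=290, ψ=250, ω=290, ξ=280.
A1 regrets: 20, 100, 180, 230, 140 → max 230
A2 regrets: 20, 0, 320, 430, 80 → max 430
A3 regrets: 10, 410, 270, 0, 0 → max 410
A4 regrets: 180, 420, 40, 420, 350 → max 420
A5 regrets: 160, 80, 250, 340, 350 → max 350
A6 regrets: 0, 60, 0, 280, 310 → max 310
Smallest max regret = 230 → A1.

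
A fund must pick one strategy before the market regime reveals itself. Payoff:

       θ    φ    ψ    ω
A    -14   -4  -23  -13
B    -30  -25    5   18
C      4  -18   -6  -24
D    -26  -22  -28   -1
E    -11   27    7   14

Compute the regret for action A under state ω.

Best payoff under ω is 18.
Regret = 18 − (-13) = 31.

31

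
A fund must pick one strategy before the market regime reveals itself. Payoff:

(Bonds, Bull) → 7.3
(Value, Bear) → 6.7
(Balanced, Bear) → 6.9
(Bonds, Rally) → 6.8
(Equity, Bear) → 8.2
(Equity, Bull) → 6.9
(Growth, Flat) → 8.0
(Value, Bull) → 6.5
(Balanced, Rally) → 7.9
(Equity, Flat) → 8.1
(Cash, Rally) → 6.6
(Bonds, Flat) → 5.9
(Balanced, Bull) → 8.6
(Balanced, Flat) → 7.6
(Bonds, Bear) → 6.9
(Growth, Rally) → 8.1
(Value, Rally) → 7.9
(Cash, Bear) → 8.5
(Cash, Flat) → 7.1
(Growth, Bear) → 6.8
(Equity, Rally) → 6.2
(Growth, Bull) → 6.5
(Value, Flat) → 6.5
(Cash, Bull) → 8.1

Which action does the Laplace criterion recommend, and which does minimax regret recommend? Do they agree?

Row averages: Cash=7.575, Equity=7.35, Bonds=6.725, Growth=7.35, Value=6.9, Balanced=7.75
Highest average = 7.75 → Balanced.
Column bests: Bear=8.5, Flat=8.1, Bull=8.6, Rally=8.1.
Cash regrets: 0.0, 1.0, 0.5, 1.5 → max 1.5
Equity regrets: 0.3, 0.0, 1.7, 1.9 → max 1.9
Bonds regrets: 1.6, 2.2, 1.3, 1.3 → max 2.2
Growth regrets: 1.7, 0.1, 2.1, 0.0 → max 2.1
Value regrets: 1.8, 1.6, 2.1, 0.2 → max 2.1
Balanced regrets: 1.6, 0.5, 0.0, 0.2 → max 1.6
Smallest max regret = 1.5 → Cash.

laplace → Balanced; minimax regret → Cash (disagree)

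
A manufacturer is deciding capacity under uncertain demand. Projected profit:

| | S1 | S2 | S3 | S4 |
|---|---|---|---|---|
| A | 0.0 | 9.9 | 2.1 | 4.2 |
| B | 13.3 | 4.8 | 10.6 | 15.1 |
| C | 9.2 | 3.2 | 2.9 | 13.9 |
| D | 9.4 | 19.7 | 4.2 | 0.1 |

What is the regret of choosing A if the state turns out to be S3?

8.5

Best payoff under S3 is 10.6.
Regret = 10.6 − 2.1 = 8.5.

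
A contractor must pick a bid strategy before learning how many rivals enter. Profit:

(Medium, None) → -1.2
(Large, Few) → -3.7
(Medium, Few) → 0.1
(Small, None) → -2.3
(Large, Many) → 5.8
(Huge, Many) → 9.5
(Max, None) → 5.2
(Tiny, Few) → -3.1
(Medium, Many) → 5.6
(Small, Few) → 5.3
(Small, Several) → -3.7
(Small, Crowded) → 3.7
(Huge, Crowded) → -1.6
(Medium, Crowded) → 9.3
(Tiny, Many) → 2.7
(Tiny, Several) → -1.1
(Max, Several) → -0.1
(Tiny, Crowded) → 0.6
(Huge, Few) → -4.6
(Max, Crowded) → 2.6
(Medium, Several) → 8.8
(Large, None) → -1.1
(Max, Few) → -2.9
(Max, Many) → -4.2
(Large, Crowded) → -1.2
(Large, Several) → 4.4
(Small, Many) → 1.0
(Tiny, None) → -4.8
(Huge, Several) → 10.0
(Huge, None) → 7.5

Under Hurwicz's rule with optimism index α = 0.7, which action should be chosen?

Medium

Tiny: 0.7·2.7 + 0.3·(-4.8) = 0.45
Small: 0.7·5.3 + 0.3·(-3.7) = 2.6
Medium: 0.7·9.3 + 0.3·(-1.2) = 6.15
Large: 0.7·5.8 + 0.3·(-3.7) = 2.95
Huge: 0.7·10.0 + 0.3·(-4.6) = 5.62
Max: 0.7·5.2 + 0.3·(-4.2) = 2.38
Highest Hurwicz score = 6.15 → Medium.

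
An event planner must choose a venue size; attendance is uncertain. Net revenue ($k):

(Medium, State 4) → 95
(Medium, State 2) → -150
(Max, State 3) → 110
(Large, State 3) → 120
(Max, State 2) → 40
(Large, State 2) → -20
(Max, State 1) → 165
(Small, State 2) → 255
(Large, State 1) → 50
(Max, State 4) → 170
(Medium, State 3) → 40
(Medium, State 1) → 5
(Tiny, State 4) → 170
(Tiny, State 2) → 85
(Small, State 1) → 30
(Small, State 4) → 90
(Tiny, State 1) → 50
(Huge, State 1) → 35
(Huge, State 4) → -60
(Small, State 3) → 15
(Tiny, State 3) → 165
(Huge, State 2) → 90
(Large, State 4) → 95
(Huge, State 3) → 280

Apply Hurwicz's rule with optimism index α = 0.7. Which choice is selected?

Tiny: 0.7·170 + 0.3·50 = 134
Small: 0.7·255 + 0.3·15 = 183
Medium: 0.7·95 + 0.3·(-150) = 21.5
Large: 0.7·120 + 0.3·(-20) = 78
Huge: 0.7·280 + 0.3·(-60) = 178
Max: 0.7·170 + 0.3·40 = 131
Highest Hurwicz score = 183 → Small.

Small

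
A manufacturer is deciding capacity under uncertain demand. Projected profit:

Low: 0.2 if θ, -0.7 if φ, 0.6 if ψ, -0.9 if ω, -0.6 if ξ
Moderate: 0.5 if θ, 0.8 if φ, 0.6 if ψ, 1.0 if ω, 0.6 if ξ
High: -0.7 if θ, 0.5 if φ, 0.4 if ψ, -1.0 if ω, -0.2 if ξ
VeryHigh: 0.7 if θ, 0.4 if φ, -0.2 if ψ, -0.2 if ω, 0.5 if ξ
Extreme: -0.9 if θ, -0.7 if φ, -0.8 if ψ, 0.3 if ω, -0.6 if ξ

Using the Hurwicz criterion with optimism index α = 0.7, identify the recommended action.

Moderate

Low: 0.7·0.6 + 0.3·(-0.9) = 0.15
Moderate: 0.7·1.0 + 0.3·0.5 = 0.85
High: 0.7·0.5 + 0.3·(-1.0) = 0.05
VeryHigh: 0.7·0.7 + 0.3·(-0.2) = 0.43
Extreme: 0.7·0.3 + 0.3·(-0.9) = -0.06
Highest Hurwicz score = 0.85 → Moderate.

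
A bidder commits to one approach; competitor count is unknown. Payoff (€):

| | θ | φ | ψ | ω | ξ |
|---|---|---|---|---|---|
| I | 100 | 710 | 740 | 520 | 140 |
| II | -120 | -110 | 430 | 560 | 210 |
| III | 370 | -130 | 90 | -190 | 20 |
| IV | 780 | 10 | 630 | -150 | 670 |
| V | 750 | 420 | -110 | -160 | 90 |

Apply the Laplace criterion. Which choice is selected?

Row averages: I=442, II=194, III=32, IV=388, V=198
Highest average = 442 → I.

I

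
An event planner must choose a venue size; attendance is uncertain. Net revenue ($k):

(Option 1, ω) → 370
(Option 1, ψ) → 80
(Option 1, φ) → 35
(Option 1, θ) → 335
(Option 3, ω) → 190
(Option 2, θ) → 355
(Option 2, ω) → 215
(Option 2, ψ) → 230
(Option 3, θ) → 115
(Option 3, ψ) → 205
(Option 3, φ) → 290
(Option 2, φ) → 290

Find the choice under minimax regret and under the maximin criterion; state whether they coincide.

Column bests: θ=355, φ=290, ψ=230, ω=370.
Option 1 regrets: 20, 255, 150, 0 → max 255
Option 2 regrets: 0, 0, 0, 155 → max 155
Option 3 regrets: 240, 0, 25, 180 → max 240
Smallest max regret = 155 → Option 2.
Row minima: Option 1=35, Option 2=215, Option 3=115
Best worst-case = 215 → Option 2.

minimax regret → Option 2; maximin → Option 2 (agree)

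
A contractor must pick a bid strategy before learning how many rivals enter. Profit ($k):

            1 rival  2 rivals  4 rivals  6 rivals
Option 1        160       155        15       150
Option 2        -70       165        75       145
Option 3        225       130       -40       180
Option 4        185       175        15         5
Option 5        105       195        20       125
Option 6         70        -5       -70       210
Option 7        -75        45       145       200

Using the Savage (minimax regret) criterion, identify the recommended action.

Option 5

Column bests: 1 rival=225, 2 rivals=195, 4 rivals=145, 6 rivals=210.
Option 1 regrets: 65, 40, 130, 60 → max 130
Option 2 regrets: 295, 30, 70, 65 → max 295
Option 3 regrets: 0, 65, 185, 30 → max 185
Option 4 regrets: 40, 20, 130, 205 → max 205
Option 5 regrets: 120, 0, 125, 85 → max 125
Option 6 regrets: 155, 200, 215, 0 → max 215
Option 7 regrets: 300, 150, 0, 10 → max 300
Smallest max regret = 125 → Option 5.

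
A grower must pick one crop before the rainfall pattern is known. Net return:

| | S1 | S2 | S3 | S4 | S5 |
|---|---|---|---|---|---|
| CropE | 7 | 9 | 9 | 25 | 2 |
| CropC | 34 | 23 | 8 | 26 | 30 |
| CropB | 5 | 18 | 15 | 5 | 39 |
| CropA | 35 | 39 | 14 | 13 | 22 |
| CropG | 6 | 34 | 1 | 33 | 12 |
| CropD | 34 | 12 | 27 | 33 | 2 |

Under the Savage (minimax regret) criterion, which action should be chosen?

Column bests: S1=35, S2=39, S3=27, S4=33, S5=39.
CropE regrets: 28, 30, 18, 8, 37 → max 37
CropC regrets: 1, 16, 19, 7, 9 → max 19
CropB regrets: 30, 21, 12, 28, 0 → max 30
CropA regrets: 0, 0, 13, 20, 17 → max 20
CropG regrets: 29, 5, 26, 0, 27 → max 29
CropD regrets: 1, 27, 0, 0, 37 → max 37
Smallest max regret = 19 → CropC.

CropC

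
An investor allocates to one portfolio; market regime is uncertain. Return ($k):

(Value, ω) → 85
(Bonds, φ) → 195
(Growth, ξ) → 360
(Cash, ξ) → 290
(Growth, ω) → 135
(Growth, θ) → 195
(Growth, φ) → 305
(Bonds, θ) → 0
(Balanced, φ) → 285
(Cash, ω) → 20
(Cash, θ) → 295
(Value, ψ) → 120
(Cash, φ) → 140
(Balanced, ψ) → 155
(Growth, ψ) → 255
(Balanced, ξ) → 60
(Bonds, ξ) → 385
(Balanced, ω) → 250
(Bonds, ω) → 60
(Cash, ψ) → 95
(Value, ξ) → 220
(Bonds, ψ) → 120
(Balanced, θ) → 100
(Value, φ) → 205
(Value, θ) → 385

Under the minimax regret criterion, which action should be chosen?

Column bests: θ=385, φ=305, ψ=255, ω=250, ξ=385.
Bonds regrets: 385, 110, 135, 190, 0 → max 385
Value regrets: 0, 100, 135, 165, 165 → max 165
Growth regrets: 190, 0, 0, 115, 25 → max 190
Cash regrets: 90, 165, 160, 230, 95 → max 230
Balanced regrets: 285, 20, 100, 0, 325 → max 325
Smallest max regret = 165 → Value.

Value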